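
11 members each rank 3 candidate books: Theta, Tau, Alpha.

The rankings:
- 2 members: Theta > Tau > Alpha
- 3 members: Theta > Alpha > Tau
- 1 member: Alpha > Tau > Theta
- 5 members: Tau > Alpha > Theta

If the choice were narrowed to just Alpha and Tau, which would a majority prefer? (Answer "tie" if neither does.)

Ballots ranking Alpha above Tau: 3 + 1 = 4.
Ballots ranking Tau above Alpha: 11 − 4 = 7.
Tau wins the head-to-head 7–4.

Tau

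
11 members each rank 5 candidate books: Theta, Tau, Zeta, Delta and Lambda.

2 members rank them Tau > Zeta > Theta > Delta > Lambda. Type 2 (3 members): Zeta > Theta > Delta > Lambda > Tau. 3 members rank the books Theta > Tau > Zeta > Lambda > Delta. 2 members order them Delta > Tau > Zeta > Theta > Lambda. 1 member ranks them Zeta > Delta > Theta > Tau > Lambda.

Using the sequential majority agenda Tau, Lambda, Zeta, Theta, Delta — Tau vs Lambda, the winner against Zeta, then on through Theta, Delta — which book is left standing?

Theta

Round 1: Tau vs Lambda — 8–3, Tau advances.
Round 2: Tau vs Zeta — 7–4, Tau advances.
Round 3: Tau vs Theta — 4–7, Theta advances.
Round 4: Theta vs Delta — 8–3, Theta advances.
Theta survives the agenda.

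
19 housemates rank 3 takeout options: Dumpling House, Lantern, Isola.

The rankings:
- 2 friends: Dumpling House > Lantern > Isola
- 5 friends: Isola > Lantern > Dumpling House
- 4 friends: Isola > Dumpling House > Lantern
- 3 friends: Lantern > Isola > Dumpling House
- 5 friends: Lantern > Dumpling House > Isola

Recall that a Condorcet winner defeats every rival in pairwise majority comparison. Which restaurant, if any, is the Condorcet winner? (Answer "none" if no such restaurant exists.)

Lantern

Pairwise majorities:
Dumpling House–Lantern: Lantern 13–6.
Dumpling House vs Isola: Isola, 12–7.
Lantern–Isola: Lantern 10–9.
Lantern wins every pairwise contest, so Lantern is the Condorcet winner.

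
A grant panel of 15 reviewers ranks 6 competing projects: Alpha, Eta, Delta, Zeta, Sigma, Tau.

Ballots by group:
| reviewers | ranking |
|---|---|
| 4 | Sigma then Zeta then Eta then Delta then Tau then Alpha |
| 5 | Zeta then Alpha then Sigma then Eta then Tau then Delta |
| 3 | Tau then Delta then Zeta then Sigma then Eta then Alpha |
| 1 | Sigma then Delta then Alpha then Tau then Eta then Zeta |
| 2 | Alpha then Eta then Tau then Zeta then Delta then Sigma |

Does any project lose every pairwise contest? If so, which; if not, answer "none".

none

Head-to-head results (15 reviewers):
Alpha vs Eta: 8 to 7, Alpha.
Alpha vs Delta: Alpha preferred on 5+2 = 7 ballots; Delta wins 8–7.
Alpha vs Zeta: Alpha preferred on 1+2 = 3 ballots; Zeta wins 12–3.
Alpha vs Sigma: 7 to 8, Sigma.
Alpha vs Tau: 5+1+2 = 8 for Alpha, 7 for Tau — Alpha by 8–7.
Eta vs Delta: 4+5+2 = 11 for Eta, 4 for Delta — Eta by 11–4.
Eta vs Zeta: 1+2 = 3 for Eta, 12 for Zeta — Zeta by 12–3.
Eta vs Sigma: 2 to 13, Sigma.
Eta vs Tau: 11 to 4, Eta.
Delta vs Zeta: Delta preferred on 3+1 = 4 ballots; Zeta wins 11–4.
Delta vs Sigma: 3+2 = 5 for Delta, 10 for Sigma — Sigma by 10–5.
Delta–Tau: Tau 10–5.
Zeta vs Sigma: Zeta, 10–5.
Zeta vs Tau: Zeta, 9–6.
Sigma vs Tau: Sigma preferred on 4+5+1 = 10 ballots; Sigma wins 10–5.
Each project has at least one pairwise win (Alpha beats Eta; Eta beats Delta; Delta beats Alpha; Zeta beats Alpha; Sigma beats Alpha; Tau beats Delta) — no Condorcet loser.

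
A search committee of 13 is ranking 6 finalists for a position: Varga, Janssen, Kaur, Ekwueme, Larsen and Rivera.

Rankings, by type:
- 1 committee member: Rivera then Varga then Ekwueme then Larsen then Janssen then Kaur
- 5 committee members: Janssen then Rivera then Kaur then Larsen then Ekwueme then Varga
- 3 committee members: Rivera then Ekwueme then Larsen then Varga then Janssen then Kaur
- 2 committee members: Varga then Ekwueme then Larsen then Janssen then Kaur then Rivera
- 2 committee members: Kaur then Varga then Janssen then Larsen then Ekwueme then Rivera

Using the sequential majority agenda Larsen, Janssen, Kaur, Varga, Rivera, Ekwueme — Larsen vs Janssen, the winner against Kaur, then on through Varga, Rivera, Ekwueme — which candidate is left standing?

Round 1: Larsen vs Janssen — 6–7, Janssen advances.
Round 2: Janssen vs Kaur — 11–2, Janssen advances.
Round 3: Janssen vs Varga — 5–8, Varga advances.
Round 4: Varga vs Rivera — 4–9, Rivera advances.
Round 5: Rivera vs Ekwueme — 9–4, Rivera advances.
Rivera survives the agenda.

Rivera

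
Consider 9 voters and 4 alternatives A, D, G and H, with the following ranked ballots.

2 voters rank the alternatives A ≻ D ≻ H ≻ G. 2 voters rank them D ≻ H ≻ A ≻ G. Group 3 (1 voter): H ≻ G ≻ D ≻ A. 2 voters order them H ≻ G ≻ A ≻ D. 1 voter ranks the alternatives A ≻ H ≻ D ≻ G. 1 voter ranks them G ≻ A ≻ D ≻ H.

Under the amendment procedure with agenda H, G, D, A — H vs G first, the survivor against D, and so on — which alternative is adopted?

A

Round 1: H vs G — 8–1, H advances.
Round 2: H vs D — 4–5, D advances.
Round 3: D vs A — 3–6, A advances.
The agenda winner is A.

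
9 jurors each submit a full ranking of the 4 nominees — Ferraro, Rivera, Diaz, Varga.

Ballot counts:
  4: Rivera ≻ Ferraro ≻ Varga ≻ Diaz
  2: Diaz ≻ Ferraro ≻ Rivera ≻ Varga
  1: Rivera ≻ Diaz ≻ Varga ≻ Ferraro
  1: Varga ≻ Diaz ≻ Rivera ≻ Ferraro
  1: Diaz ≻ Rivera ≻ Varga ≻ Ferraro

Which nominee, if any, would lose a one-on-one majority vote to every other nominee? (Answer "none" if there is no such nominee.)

Head-to-head results (9 jurors):
Ferraro–Rivera: Rivera 7–2.
Ferraro vs Diaz: Diaz wins 5–4.
Ferraro vs Varga: Ferraro wins 6–3.
Rivera–Diaz: Rivera 5–4.
Rivera–Varga: Rivera 8–1.
Diaz vs Varga: Diaz preferred on 2+1+1 = 4 ballots; Varga wins 5–4.
Each nominee has at least one pairwise win (Ferraro beats Varga; Rivera beats Ferraro; Diaz beats Ferraro; Varga beats Diaz) — no Condorcet loser.

none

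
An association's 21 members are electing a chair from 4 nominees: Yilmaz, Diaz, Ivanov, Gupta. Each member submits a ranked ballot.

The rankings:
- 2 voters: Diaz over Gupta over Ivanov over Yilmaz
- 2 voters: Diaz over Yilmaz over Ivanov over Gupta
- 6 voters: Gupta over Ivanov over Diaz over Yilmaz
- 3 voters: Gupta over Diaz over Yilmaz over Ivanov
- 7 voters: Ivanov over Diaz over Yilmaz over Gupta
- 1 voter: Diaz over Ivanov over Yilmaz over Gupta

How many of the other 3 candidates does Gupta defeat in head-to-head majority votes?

Gupta against each rival (21 voters):
Gupta vs Yilmaz: 2+6+3 = 11 for Gupta, 10 for Yilmaz — Gupta by 11–10.
Gupta vs Diaz: Diaz wins 12–9.
Gupta–Ivanov: Gupta 11–10.
Gupta beats Yilmaz, Ivanov; loses to Diaz — 2 pairwise wins.

2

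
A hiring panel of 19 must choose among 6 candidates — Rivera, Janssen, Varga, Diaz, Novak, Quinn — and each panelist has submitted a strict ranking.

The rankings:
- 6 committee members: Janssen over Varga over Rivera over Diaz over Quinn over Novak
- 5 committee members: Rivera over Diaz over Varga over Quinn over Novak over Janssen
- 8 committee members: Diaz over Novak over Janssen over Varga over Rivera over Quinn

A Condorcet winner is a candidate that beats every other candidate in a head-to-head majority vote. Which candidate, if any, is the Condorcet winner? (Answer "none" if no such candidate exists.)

none

Pairwise majorities:
Rivera vs Janssen: Janssen, 14–5.
Rivera–Varga: Varga 14–5.
Rivera vs Diaz: Rivera, 11–8.
Rivera–Novak: Rivera 11–8.
Rivera–Quinn: Rivera 19–0.
Janssen–Varga: Janssen 14–5.
Janssen–Diaz: Diaz 13–6.
Janssen vs Novak: Novak, 13–6.
Janssen vs Quinn: Janssen wins 14–5.
Varga–Diaz: Diaz 13–6.
Varga vs Novak: Varga wins 11–8.
Varga vs Quinn: Varga wins 19–0.
Diaz vs Novak: Diaz wins 19–0.
Diaz vs Quinn: Diaz wins 19–0.
Novak vs Quinn: Quinn wins 11–8.
Every candidate loses at least once (Rivera loses to Janssen; Janssen loses to Diaz; Varga loses to Janssen; Diaz loses to Rivera; Novak loses to Rivera; Quinn loses to Rivera). The majority relation contains the cycle Rivera beats Diaz beats Janssen beats Rivera, so there is no Condorcet winner.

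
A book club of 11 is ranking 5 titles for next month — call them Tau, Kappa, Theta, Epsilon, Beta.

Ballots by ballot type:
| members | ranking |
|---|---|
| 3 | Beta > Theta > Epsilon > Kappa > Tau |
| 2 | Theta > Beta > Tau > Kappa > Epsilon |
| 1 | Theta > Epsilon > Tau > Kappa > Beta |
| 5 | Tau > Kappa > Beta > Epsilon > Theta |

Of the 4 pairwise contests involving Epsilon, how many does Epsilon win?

0

Epsilon against each rival (11 members):
Epsilon vs Tau: Tau, 7–4.
Epsilon vs Kappa: Epsilon is ranked higher on 3+1 = 4 ballots, Kappa on 7. Kappa wins 7–4.
Epsilon vs Theta: Epsilon is ranked higher on 5 ballots, Theta on 6. Theta wins 6–5.
Epsilon vs Beta: Beta, 10–1.
Epsilon beats no one; loses to Tau, Kappa, Theta, Beta — 0 pairwise wins.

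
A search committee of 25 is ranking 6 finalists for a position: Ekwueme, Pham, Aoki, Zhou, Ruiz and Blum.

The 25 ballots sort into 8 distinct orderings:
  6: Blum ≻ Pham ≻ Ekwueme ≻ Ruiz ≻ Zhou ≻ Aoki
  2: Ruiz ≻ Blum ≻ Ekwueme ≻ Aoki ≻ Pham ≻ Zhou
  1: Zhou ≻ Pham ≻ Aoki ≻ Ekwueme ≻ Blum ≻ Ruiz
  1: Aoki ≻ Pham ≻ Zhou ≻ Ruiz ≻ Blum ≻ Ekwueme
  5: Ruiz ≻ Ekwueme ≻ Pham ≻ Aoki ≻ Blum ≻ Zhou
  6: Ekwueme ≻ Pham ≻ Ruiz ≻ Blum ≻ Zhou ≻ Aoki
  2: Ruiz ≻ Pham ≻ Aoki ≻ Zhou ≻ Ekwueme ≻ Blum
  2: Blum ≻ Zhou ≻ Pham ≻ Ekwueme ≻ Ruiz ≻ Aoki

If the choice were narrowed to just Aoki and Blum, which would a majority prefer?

Blum

Ballots ranking Aoki above Blum: 1 + 1 + 5 + 2 = 9.
Ballots ranking Blum above Aoki: 25 − 9 = 16.
Blum wins the head-to-head 16–9.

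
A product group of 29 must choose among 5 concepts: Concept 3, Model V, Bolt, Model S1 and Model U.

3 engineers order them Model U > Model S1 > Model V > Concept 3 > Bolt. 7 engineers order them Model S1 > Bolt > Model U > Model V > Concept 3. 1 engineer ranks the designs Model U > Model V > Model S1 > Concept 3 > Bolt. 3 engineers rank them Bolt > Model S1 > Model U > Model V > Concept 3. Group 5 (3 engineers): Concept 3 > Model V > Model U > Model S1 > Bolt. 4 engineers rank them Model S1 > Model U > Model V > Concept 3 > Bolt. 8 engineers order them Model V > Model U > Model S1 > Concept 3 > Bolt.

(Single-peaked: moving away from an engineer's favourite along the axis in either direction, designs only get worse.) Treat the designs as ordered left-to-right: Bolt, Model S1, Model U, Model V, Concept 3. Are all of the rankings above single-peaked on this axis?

Axis positions: Bolt=1, Model S1=2, Model U=3, Model V=4, Concept 3=5.
Group 1 (peak Model U at position 3): ranking walks positions 3-2-4-5-1, expanding outward from the peak — single-peaked.
Group 2 (peak Model S1 at position 2): ranking walks positions 2-1-3-4-5, expanding outward from the peak — single-peaked.
Group 3 (peak Model U at position 3): ranking walks positions 3-4-2-5-1, expanding outward from the peak — single-peaked.
Group 4 (peak Bolt at position 1): ranking walks positions 1-2-3-4-5, expanding outward from the peak — single-peaked.
Group 5 (peak Concept 3 at position 5): ranking walks positions 5-4-3-2-1, expanding outward from the peak — single-peaked.
Group 6 (peak Model S1 at position 2): ranking walks positions 2-3-4-5-1, expanding outward from the peak — single-peaked.
Group 7 (peak Model V at position 4): ranking walks positions 4-3-2-5-1, expanding outward from the peak — single-peaked.
Every ranking is single-peaked on this axis.

yes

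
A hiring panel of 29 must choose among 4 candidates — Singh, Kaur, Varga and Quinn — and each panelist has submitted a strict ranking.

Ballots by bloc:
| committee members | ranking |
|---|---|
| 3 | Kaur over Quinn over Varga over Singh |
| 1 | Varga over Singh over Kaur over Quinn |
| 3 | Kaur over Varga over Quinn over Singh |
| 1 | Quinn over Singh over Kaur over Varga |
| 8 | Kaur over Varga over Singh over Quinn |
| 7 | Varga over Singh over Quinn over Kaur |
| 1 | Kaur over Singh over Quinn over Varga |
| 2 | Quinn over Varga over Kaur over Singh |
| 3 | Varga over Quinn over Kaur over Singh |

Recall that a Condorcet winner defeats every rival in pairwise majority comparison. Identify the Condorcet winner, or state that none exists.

Check each pair by majority over 29 ballots:
Singh vs Kaur: Kaur, 20–9.
Singh vs Varga: Varga wins 27–2.
Singh vs Quinn: Singh wins 17–12.
Kaur–Varga: Kaur 16–13.
Kaur vs Quinn: Kaur wins 16–13.
Varga vs Quinn: Varga, 22–7.
Kaur wins every pairwise contest, so Kaur is the Condorcet winner.

Kaur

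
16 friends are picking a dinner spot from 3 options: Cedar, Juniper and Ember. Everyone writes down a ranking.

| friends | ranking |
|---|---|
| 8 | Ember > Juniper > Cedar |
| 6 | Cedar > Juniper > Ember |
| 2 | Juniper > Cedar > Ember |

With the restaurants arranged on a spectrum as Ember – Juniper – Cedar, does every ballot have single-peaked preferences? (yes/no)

Axis positions: Ember=1, Juniper=2, Cedar=3.
Group 1 (peak Ember at position 1): ranking walks positions 1-2-3, expanding outward from the peak — single-peaked.
Group 2 (peak Cedar at position 3): ranking walks positions 3-2-1, expanding outward from the peak — single-peaked.
Group 3 (peak Juniper at position 2): ranking walks positions 2-3-1, expanding outward from the peak — single-peaked.
Every ranking is single-peaked on this axis.

yes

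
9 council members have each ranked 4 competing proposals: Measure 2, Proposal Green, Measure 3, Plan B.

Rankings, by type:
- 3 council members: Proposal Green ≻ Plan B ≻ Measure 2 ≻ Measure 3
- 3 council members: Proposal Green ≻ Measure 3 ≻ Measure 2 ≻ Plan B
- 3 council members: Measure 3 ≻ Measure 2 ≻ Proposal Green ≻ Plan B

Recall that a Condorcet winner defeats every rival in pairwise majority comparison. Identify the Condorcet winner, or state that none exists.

Head-to-head results (9 council members):
Measure 2–Proposal Green: Proposal Green 6–3.
Measure 2 vs Measure 3: Measure 3 wins 6–3.
Measure 2 vs Plan B: 6 to 3, Measure 2.
Proposal Green–Measure 3: Proposal Green 6–3.
Proposal Green vs Plan B: 9 to 0, Proposal Green.
Measure 3–Plan B: Measure 3 6–3.
Proposal Green wins every pairwise contest, so Proposal Green is the Condorcet winner.

Proposal Green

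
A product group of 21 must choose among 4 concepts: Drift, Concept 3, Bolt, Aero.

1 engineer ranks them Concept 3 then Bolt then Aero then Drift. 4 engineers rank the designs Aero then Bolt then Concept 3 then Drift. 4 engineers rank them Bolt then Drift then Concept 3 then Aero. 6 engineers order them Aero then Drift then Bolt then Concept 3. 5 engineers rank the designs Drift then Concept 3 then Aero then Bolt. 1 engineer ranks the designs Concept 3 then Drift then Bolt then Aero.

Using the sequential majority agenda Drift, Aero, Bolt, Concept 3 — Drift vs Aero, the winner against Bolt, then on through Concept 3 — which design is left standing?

Concept 3

Round 1: Drift vs Aero — 10–11, Aero advances.
Round 2: Aero vs Bolt — 15–6, Aero advances.
Round 3: Aero vs Concept 3 — 10–11, Concept 3 advances.
The agenda winner is Concept 3.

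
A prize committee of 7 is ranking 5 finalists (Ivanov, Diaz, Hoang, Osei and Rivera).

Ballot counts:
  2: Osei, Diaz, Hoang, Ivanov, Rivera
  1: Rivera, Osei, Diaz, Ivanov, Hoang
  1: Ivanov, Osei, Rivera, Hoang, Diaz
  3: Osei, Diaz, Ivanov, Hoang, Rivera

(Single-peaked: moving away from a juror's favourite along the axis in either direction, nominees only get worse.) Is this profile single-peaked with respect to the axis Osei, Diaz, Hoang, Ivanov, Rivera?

Axis positions: Osei=1, Diaz=2, Hoang=3, Ivanov=4, Rivera=5.
Bloc 1 (peak Osei at position 1): ranking walks positions 1-2-3-4-5, expanding outward from the peak — single-peaked.
Bloc 2: ranking walks positions 5-1-2-4-3; Osei is ranked above Ivanov even though Ivanov lies between Osei and the peak Rivera on the axis — preferences dip and rise again. Not single-peaked.
Bloc 3: ranking walks positions 4-1-5-3-2; Osei is ranked above Hoang even though Hoang lies between Osei and the peak Ivanov on the axis — preferences dip and rise again. Not single-peaked.
Bloc 4: ranking walks positions 1-2-4-3-5; Ivanov is ranked above Hoang even though Hoang lies between Ivanov and the peak Osei on the axis — preferences dip and rise again. Not single-peaked.
Bloc 2 violates single-peakedness, so the profile is not single-peaked on this axis.

no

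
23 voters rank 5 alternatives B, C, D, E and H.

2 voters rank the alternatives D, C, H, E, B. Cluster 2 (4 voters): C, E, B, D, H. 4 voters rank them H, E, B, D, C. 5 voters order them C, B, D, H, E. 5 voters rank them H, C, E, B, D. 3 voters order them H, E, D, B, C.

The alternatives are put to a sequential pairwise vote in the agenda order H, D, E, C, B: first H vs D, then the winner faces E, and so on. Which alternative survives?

Round 1: H vs D — 12–11, H advances.
Round 2: H vs E — 19–4, H advances.
Round 3: H vs C — 12–11, H advances.
Round 4: H vs B — 14–9, H advances.
The agenda winner is H.

H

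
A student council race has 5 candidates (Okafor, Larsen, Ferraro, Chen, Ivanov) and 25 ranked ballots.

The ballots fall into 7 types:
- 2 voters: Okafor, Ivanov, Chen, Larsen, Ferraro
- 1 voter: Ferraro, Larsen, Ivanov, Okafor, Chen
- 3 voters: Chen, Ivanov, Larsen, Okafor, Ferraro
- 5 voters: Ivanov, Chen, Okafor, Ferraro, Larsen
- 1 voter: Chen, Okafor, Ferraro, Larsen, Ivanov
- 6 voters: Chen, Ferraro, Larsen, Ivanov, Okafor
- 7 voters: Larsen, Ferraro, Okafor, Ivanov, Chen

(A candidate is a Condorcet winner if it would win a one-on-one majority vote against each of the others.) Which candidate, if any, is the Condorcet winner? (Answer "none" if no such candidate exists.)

none

Head-to-head results (25 voters):
Okafor vs Larsen: Larsen, 17–8.
Okafor vs Ferraro: Ferraro wins 14–11.
Okafor vs Chen: Chen wins 15–10.
Okafor–Ivanov: Ivanov 15–10.
Larsen vs Ferraro: Ferraro wins 13–12.
Larsen vs Chen: Chen wins 17–8.
Larsen–Ivanov: Larsen 15–10.
Ferraro vs Chen: Chen wins 17–8.
Ferraro vs Ivanov: Ferraro wins 15–10.
Chen vs Ivanov: Ivanov, 15–10.
No candidate is unbeaten: Okafor loses to Larsen; Larsen loses to Ferraro; Ferraro loses to Chen; Chen loses to Ivanov; Ivanov loses to Larsen. In particular Larsen beats Ivanov beats Chen beats Larsen is a majority cycle — no Condorcet winner exists.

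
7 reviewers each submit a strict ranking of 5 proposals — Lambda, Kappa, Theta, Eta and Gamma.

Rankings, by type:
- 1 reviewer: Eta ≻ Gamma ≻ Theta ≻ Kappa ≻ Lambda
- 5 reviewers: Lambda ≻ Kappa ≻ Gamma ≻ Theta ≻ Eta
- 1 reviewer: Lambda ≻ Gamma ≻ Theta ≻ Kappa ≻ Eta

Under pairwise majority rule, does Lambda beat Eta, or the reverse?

Ballots ranking Lambda above Eta: 5 + 1 = 6.
Ballots ranking Eta above Lambda: 7 − 6 = 1.
Lambda wins the head-to-head 6–1.

Lambda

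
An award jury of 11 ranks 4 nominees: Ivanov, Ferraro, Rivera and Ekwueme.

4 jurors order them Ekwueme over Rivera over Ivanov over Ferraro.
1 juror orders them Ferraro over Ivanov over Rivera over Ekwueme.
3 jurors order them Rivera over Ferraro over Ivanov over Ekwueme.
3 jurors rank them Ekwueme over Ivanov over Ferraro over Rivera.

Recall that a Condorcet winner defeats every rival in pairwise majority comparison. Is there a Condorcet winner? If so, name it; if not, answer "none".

Ekwueme

Check each pair by majority over 11 ballots:
Ivanov vs Ferraro: Ivanov is ranked higher on 4+3 = 7 ballots, Ferraro on 4. Ivanov wins 7–4.
Ivanov vs Rivera: 1+3 = 4 for Ivanov, 7 for Rivera — Rivera by 7–4.
Ivanov vs Ekwueme: 1+3 = 4 for Ivanov, 7 for Ekwueme — Ekwueme by 7–4.
Ferraro vs Rivera: Ferraro is ranked higher on 1+3 = 4 ballots, Rivera on 7. Rivera wins 7–4.
Ferraro vs Ekwueme: Ferraro is ranked higher on 1+3 = 4 ballots, Ekwueme on 7. Ekwueme wins 7–4.
Rivera vs Ekwueme: Rivera preferred on 1+3 = 4 ballots; Ekwueme wins 7–4.
Ekwueme wins every pairwise contest, so Ekwueme is the Condorcet winner.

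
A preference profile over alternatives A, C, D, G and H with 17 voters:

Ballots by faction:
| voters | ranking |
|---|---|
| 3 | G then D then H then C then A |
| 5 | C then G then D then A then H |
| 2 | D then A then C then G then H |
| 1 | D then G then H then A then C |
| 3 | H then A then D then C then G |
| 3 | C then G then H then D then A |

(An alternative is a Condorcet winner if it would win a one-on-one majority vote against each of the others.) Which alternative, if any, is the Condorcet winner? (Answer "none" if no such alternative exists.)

Head-to-head results (17 voters):
A vs C: C wins 11–6.
A vs D: D wins 14–3.
A vs G: G wins 12–5.
A vs H: H, 10–7.
C–D: D 9–8.
C vs G: C wins 13–4.
C–H: C 10–7.
D–G: G 11–6.
D vs H: D, 11–6.
G vs H: G wins 14–3.
No alternative is unbeaten: A loses to C; C loses to D; D loses to G; G loses to C; H loses to C. In particular C > G > D > C is a majority cycle — no Condorcet winner exists.

none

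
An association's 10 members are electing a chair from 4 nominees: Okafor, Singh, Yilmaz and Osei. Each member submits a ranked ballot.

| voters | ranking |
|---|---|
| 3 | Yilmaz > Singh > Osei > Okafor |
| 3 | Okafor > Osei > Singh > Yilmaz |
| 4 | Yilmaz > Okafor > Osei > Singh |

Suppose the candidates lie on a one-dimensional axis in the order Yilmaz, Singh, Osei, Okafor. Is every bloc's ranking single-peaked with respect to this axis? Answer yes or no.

Axis positions: Yilmaz=1, Singh=2, Osei=3, Okafor=4.
Bloc 1 (peak Yilmaz at position 1): ranking walks positions 1-2-3-4, expanding outward from the peak — single-peaked.
Bloc 2 (peak Okafor at position 4): ranking walks positions 4-3-2-1, expanding outward from the peak — single-peaked.
Bloc 3: ranking walks positions 1-4-3-2; Okafor is ranked above Singh even though Singh lies between Okafor and the peak Yilmaz on the axis — preferences dip and rise again. Not single-peaked.
Bloc 3 violates single-peakedness, so the profile is not single-peaked on this axis.

no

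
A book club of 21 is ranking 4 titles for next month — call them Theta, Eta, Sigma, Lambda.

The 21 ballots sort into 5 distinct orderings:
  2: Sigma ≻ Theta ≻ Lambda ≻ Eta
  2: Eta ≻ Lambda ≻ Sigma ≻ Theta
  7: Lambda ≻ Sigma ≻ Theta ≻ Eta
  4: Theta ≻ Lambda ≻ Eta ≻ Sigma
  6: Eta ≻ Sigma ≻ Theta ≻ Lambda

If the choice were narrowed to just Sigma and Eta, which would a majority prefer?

Eta

Ballots ranking Sigma above Eta: 2 + 7 = 9.
Ballots ranking Eta above Sigma: 21 − 9 = 12.
Eta wins the head-to-head 12–9.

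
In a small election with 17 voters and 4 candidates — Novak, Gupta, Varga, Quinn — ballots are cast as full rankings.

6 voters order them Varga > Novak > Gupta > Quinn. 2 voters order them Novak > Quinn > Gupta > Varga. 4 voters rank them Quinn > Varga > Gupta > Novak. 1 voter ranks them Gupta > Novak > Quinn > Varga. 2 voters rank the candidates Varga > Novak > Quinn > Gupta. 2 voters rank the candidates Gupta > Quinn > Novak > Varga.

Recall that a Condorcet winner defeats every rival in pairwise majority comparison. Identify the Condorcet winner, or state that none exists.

Check each pair by majority over 17 ballots:
Novak vs Gupta: 6+2+2 = 10 for Novak, 7 for Gupta — Novak by 10–7.
Novak vs Varga: 2+1+2 = 5 for Novak, 12 for Varga — Varga by 12–5.
Novak vs Quinn: Novak wins 11–6.
Gupta vs Varga: Varga wins 12–5.
Gupta vs Quinn: 9 to 8, Gupta.
Varga vs Quinn: Varga is ranked higher on 6+2 = 8 ballots, Quinn on 9. Quinn wins 9–8.
Every candidate loses at least once (Novak loses to Varga; Gupta loses to Novak; Varga loses to Quinn; Quinn loses to Novak). The majority relation contains the cycle Novak > Quinn > Varga > Novak, so there is no Condorcet winner.

none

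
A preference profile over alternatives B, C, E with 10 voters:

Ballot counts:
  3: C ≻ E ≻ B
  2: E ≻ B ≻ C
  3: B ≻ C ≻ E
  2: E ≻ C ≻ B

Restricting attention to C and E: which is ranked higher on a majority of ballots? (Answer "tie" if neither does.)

C

Ballots ranking C above E: 3 + 3 = 6.
Ballots ranking E above C: 10 − 6 = 4.
C wins the head-to-head 6–4.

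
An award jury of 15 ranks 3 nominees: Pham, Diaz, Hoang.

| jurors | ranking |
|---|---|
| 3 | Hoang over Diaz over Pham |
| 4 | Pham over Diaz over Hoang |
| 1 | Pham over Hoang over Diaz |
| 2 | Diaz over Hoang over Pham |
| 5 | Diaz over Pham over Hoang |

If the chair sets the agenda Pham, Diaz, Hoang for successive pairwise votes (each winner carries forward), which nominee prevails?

Diaz

Round 1: Pham vs Diaz — 5–10, Diaz advances.
Round 2: Diaz vs Hoang — 11–4, Diaz advances.
Diaz survives the agenda.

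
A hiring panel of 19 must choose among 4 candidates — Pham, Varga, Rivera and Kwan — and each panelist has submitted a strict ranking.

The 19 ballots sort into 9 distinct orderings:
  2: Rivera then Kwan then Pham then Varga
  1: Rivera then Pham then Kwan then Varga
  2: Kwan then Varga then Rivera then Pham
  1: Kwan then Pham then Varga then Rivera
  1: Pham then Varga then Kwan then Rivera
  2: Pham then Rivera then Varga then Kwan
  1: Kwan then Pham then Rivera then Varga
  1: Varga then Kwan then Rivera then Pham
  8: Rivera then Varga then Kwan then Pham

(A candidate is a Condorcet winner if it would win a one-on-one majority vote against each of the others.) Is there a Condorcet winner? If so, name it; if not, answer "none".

Rivera

Check each pair by majority over 19 ballots:
Pham–Varga: Varga 11–8.
Pham vs Rivera: Rivera wins 14–5.
Pham vs Kwan: Kwan, 15–4.
Varga vs Rivera: Rivera, 14–5.
Varga vs Kwan: Varga wins 12–7.
Rivera vs Kwan: Rivera wins 13–6.
Rivera wins every pairwise contest, so Rivera is the Condorcet winner.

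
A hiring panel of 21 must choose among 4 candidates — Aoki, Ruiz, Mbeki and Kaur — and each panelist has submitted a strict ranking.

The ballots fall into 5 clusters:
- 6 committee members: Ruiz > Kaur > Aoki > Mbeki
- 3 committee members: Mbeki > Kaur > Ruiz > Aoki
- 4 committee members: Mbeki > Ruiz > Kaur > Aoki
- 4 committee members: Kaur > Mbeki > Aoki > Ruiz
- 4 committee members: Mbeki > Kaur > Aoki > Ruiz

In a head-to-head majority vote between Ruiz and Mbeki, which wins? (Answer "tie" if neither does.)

Mbeki

Ballots ranking Ruiz above Mbeki: 6.
Ballots ranking Mbeki above Ruiz: 21 − 6 = 15.
Mbeki wins the head-to-head 15–6.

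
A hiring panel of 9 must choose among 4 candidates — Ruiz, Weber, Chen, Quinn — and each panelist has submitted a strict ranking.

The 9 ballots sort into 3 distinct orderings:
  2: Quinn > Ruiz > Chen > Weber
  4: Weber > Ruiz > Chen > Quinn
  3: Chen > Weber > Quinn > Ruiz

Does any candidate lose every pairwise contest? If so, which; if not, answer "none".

Head-to-head results (9 committee members):
Ruiz vs Weber: 2 for Ruiz, 7 for Weber — Weber by 7–2.
Ruiz–Chen: Ruiz 6–3.
Ruiz vs Quinn: Ruiz preferred on 4 ballots; Quinn wins 5–4.
Weber vs Chen: Chen, 5–4.
Weber vs Quinn: Weber is ranked higher on 4+3 = 7 ballots, Quinn on 2. Weber wins 7–2.
Chen vs Quinn: Chen, 7–2.
Every candidate wins at least one matchup (Ruiz beats Chen; Weber beats Ruiz; Chen beats Weber; Quinn beats Ruiz), so there is no Condorcet loser.

none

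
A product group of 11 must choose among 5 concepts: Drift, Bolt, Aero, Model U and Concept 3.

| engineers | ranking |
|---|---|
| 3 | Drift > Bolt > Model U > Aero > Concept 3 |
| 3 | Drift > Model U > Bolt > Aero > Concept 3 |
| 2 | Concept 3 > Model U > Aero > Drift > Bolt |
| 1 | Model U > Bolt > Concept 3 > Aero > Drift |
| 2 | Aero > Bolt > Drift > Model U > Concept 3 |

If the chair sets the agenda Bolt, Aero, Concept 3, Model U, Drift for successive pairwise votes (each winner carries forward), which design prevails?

Round 1: Bolt vs Aero — 7–4, Bolt advances.
Round 2: Bolt vs Concept 3 — 9–2, Bolt advances.
Round 3: Bolt vs Model U — 5–6, Model U advances.
Round 4: Model U vs Drift — 3–8, Drift advances.
Drift survives the agenda.

Drift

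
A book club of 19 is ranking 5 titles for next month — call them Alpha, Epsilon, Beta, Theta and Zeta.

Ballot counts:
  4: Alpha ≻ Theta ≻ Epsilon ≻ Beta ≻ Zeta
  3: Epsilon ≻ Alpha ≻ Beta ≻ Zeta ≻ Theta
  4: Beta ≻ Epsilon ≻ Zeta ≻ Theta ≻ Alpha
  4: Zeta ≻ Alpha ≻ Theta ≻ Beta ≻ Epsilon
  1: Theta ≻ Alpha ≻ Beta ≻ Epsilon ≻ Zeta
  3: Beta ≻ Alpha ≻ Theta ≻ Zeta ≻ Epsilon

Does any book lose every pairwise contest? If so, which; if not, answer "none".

none

Head-to-head results (19 members):
Alpha–Epsilon: Alpha 12–7.
Alpha vs Beta: 12 to 7, Alpha.
Alpha vs Theta: 4+3+4+3 = 14 for Alpha, 5 for Theta — Alpha by 14–5.
Alpha vs Zeta: Alpha, 11–8.
Epsilon vs Beta: Epsilon preferred on 4+3 = 7 ballots; Beta wins 12–7.
Epsilon vs Theta: Theta wins 12–7.
Epsilon vs Zeta: 4+3+4+1 = 12 for Epsilon, 7 for Zeta — Epsilon by 12–7.
Beta–Theta: Beta 10–9.
Beta vs Zeta: 4+3+4+1+3 = 15 for Beta, 4 for Zeta — Beta by 15–4.
Theta vs Zeta: Theta is ranked higher on 4+1+3 = 8 ballots, Zeta on 11. Zeta wins 11–8.
No book is winless: Alpha beats Epsilon; Epsilon beats Zeta; Beta beats Epsilon; Theta beats Epsilon; Zeta beats Theta. There is no Condorcet loser.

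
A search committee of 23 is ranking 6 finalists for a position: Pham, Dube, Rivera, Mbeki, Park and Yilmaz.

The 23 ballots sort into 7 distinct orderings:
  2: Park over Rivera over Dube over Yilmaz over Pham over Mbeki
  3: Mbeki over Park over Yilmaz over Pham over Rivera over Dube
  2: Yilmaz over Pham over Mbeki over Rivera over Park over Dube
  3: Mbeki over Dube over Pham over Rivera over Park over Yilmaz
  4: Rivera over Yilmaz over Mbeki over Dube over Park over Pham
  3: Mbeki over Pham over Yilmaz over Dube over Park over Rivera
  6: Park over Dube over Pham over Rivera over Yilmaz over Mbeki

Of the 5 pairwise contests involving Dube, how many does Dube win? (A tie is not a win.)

Dube against each rival (23 committee members):
Dube vs Pham: 15 to 8, Dube.
Dube vs Rivera: Dube wins 12–11.
Dube vs Mbeki: Mbeki, 15–8.
Dube vs Park: 3+4+3 = 10 for Dube, 13 for Park — Park by 13–10.
Dube vs Yilmaz: 2+3+6 = 11 for Dube, 12 for Yilmaz — Yilmaz by 12–11.
Dube beats Pham, Rivera; loses to Mbeki, Park, Yilmaz — 2 pairwise wins.

2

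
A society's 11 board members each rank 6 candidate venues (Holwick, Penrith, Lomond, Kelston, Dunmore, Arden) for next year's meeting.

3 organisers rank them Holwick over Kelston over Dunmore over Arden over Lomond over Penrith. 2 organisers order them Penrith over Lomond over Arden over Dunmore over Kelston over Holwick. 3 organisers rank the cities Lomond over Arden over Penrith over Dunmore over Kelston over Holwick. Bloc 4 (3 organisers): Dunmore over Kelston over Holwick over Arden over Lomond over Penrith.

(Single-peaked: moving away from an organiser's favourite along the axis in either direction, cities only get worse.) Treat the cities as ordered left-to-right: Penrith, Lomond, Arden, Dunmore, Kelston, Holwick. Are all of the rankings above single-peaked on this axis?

yes

Axis positions: Penrith=1, Lomond=2, Arden=3, Dunmore=4, Kelston=5, Holwick=6.
Bloc 1 (peak Holwick at position 6): ranking walks positions 6-5-4-3-2-1, expanding outward from the peak — single-peaked.
Bloc 2 (peak Penrith at position 1): ranking walks positions 1-2-3-4-5-6, expanding outward from the peak — single-peaked.
Bloc 3 (peak Lomond at position 2): ranking walks positions 2-3-1-4-5-6, expanding outward from the peak — single-peaked.
Bloc 4 (peak Dunmore at position 4): ranking walks positions 4-5-6-3-2-1, expanding outward from the peak — single-peaked.
Every ranking is single-peaked on this axis.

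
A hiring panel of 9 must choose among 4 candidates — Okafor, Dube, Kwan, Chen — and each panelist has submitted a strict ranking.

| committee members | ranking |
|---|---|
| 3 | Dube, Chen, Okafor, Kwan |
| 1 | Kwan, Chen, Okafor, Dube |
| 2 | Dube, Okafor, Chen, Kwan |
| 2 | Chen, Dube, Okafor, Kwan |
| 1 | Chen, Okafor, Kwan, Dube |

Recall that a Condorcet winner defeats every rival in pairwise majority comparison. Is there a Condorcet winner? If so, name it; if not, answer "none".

Head-to-head results (9 committee members):
Okafor vs Dube: 2 to 7, Dube.
Okafor vs Kwan: 8 to 1, Okafor.
Okafor vs Chen: Okafor preferred on 2 ballots; Chen wins 7–2.
Dube vs Kwan: Dube preferred on 3+2+2 = 7 ballots; Dube wins 7–2.
Dube vs Chen: 5 to 4, Dube.
Kwan vs Chen: 1 for Kwan, 8 for Chen — Chen by 8–1.
Dube defeats every rival head-to-head and is the Condorcet winner.

Dube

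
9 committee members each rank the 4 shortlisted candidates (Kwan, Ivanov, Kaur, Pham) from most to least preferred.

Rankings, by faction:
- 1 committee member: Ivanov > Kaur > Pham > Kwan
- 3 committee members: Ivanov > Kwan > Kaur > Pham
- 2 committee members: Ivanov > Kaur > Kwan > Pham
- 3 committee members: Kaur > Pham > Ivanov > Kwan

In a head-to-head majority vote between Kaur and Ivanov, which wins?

Ballots ranking Kaur above Ivanov: 3.
Ballots ranking Ivanov above Kaur: 9 − 3 = 6.
Ivanov wins the head-to-head 6–3.

Ivanov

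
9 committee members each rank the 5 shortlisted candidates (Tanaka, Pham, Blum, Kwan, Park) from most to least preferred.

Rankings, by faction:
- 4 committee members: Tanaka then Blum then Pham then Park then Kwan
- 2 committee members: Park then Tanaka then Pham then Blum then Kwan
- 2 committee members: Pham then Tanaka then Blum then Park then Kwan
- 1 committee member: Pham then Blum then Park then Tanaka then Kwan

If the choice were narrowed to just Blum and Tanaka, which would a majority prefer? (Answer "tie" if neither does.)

Tanaka

Ballots ranking Blum above Tanaka: 1.
Ballots ranking Tanaka above Blum: 9 − 1 = 8.
Tanaka wins the head-to-head 8–1.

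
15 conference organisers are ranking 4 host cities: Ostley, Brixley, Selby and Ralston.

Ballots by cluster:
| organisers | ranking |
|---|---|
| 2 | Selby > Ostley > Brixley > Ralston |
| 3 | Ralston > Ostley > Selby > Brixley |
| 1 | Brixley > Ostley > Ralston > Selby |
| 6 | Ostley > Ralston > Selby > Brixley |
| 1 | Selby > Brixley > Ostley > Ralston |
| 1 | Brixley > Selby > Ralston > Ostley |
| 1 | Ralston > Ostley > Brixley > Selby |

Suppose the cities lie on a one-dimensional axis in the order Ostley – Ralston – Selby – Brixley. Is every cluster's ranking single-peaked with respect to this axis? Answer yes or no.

no

Axis positions: Ostley=1, Ralston=2, Selby=3, Brixley=4.
Cluster 1: ranking walks positions 3-1-4-2; Ostley is ranked above Ralston even though Ralston lies between Ostley and the peak Selby on the axis — preferences dip and rise again. Not single-peaked.
Cluster 2 (peak Ralston at position 2): ranking walks positions 2-1-3-4, expanding outward from the peak — single-peaked.
Cluster 3: ranking walks positions 4-1-2-3; Ostley is ranked above Selby even though Selby lies between Ostley and the peak Brixley on the axis — preferences dip and rise again. Not single-peaked.
Cluster 4 (peak Ostley at position 1): ranking walks positions 1-2-3-4, expanding outward from the peak — single-peaked.
Cluster 5: ranking walks positions 3-4-1-2; Ostley is ranked above Ralston even though Ralston lies between Ostley and the peak Selby on the axis — preferences dip and rise again. Not single-peaked.
Cluster 6 (peak Brixley at position 4): ranking walks positions 4-3-2-1, expanding outward from the peak — single-peaked.
Cluster 7: ranking walks positions 2-1-4-3; Brixley is ranked above Selby even though Selby lies between Brixley and the peak Ralston on the axis — preferences dip and rise again. Not single-peaked.
Cluster 1 violates single-peakedness, so the profile is not single-peaked on this axis.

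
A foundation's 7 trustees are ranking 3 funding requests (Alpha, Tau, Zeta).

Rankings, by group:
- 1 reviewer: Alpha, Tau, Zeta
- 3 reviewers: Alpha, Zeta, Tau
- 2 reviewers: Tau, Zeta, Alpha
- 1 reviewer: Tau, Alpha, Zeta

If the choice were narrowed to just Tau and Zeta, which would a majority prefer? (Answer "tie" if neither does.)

Tau

Ballots ranking Tau above Zeta: 1 + 2 + 1 = 4.
Ballots ranking Zeta above Tau: 7 − 4 = 3.
Tau wins the head-to-head 4–3.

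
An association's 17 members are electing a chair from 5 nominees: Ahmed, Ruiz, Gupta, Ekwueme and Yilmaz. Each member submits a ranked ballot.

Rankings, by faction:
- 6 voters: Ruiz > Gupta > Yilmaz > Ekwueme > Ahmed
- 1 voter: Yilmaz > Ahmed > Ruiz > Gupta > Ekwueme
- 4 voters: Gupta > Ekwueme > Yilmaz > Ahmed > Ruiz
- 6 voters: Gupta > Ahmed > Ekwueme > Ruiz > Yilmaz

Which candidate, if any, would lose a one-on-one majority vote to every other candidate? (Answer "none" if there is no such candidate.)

none

Pairwise majorities:
Ahmed vs Ruiz: Ahmed preferred on 1+4+6 = 11 ballots; Ahmed wins 11–6.
Ahmed vs Gupta: 1 to 16, Gupta.
Ahmed vs Ekwueme: Ekwueme, 10–7.
Ahmed–Yilmaz: Yilmaz 11–6.
Ruiz vs Gupta: Ruiz preferred on 6+1 = 7 ballots; Gupta wins 10–7.
Ruiz vs Ekwueme: 6+1 = 7 for Ruiz, 10 for Ekwueme — Ekwueme by 10–7.
Ruiz vs Yilmaz: Ruiz, 12–5.
Gupta vs Ekwueme: Gupta preferred on 6+1+4+6 = 17 ballots; Gupta wins 17–0.
Gupta vs Yilmaz: Gupta is ranked higher on 6+4+6 = 16 ballots, Yilmaz on 1. Gupta wins 16–1.
Ekwueme vs Yilmaz: 10 to 7, Ekwueme.
Every candidate wins at least one matchup (Ahmed beats Ruiz; Ruiz beats Yilmaz; Gupta beats Ahmed; Ekwueme beats Ahmed; Yilmaz beats Ahmed), so there is no Condorcet loser.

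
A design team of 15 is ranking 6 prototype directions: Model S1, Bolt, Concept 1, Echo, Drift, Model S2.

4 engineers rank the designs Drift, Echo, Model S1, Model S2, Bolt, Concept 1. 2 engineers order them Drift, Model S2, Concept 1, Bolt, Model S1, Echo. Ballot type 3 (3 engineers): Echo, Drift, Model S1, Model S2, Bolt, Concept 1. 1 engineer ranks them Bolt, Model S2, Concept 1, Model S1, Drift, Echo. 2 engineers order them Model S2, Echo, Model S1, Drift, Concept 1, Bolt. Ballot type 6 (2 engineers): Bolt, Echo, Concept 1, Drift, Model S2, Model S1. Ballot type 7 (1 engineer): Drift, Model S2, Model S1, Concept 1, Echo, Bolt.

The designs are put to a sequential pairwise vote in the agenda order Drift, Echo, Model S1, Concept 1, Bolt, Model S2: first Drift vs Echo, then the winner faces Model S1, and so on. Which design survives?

Round 1: Drift vs Echo — 8–7, Drift advances.
Round 2: Drift vs Model S1 — 12–3, Drift advances.
Round 3: Drift vs Concept 1 — 12–3, Drift advances.
Round 4: Drift vs Bolt — 12–3, Drift advances.
Round 5: Drift vs Model S2 — 12–3, Drift advances.
Drift survives the agenda.

Drift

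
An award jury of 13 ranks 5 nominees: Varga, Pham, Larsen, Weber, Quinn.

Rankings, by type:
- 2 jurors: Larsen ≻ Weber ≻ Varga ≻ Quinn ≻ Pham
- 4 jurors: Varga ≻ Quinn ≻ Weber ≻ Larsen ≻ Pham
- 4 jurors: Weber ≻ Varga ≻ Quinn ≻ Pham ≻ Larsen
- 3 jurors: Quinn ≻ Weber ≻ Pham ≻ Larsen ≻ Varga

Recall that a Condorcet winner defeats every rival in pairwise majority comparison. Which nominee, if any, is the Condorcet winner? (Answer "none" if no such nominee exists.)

Head-to-head results (13 jurors):
Varga–Pham: Varga 10–3.
Varga vs Larsen: Varga wins 8–5.
Varga–Weber: Weber 9–4.
Varga vs Quinn: Varga, 10–3.
Pham vs Larsen: Pham, 7–6.
Pham vs Weber: Weber, 13–0.
Pham vs Quinn: Quinn wins 13–0.
Larsen vs Weber: Weber, 11–2.
Larsen vs Quinn: Quinn wins 11–2.
Weber vs Quinn: Quinn wins 7–6.
Each nominee drops at least one matchup (Varga loses to Weber; Pham loses to Varga; Larsen loses to Varga; Weber loses to Quinn; Quinn loses to Varga); the cycle Varga → Quinn → Weber → Varga rules out a Condorcet winner.

none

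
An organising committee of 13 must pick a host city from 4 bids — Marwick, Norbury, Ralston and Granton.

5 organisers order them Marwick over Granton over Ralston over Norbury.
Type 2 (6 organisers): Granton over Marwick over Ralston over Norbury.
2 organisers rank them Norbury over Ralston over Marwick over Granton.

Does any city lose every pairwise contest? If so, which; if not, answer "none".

Pairwise majorities:
Marwick vs Norbury: 5+6 = 11 for Marwick, 2 for Norbury — Marwick by 11–2.
Marwick vs Ralston: Marwick is ranked higher on 5+6 = 11 ballots, Ralston on 2. Marwick wins 11–2.
Marwick vs Granton: Marwick wins 7–6.
Norbury vs Ralston: Ralston, 11–2.
Norbury vs Granton: Granton, 11–2.
Ralston–Granton: Granton 11–2.
Norbury is beaten in every head-to-head and is the Condorcet loser.

Norbury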